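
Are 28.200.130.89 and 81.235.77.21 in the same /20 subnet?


Mask: 255.255.240.0
28.200.130.89 AND mask = 28.200.128.0
81.235.77.21 AND mask = 81.235.64.0
No, different subnets (28.200.128.0 vs 81.235.64.0)


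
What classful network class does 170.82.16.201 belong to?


First octet: 170
Binary: 10101010
10xxxxxx -> Class B (128-191)
Class B, default mask 255.255.0.0 (/16)


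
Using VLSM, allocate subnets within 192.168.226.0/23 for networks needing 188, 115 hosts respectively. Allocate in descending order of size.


188 hosts -> /24 (254 usable): 192.168.226.0/24
115 hosts -> /25 (126 usable): 192.168.227.0/25
Allocation: 192.168.226.0/24 (188 hosts, 254 usable); 192.168.227.0/25 (115 hosts, 126 usable)


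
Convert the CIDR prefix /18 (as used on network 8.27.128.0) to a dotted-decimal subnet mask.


/18 means 18 network bits, 14 host bits
Binary: 11111111111111111100000000000000
Mask: 255.255.192.0


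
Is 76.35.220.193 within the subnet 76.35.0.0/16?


Subnet network: 76.35.0.0
Test IP AND mask: 76.35.0.0
Yes, 76.35.220.193 is in 76.35.0.0/16


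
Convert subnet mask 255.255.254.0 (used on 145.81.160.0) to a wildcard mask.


Subnet mask: 255.255.254.0
Wildcard = 255.255.255.255 - subnet mask
255 - 255 = 0
255 - 255 = 0
255 - 254 = 1
255 - 0 = 255
Wildcard: 0.0.1.255


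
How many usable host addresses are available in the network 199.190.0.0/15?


Host bits = 32 - 15 = 17
Total addresses = 2^17 = 131072
Usable = total - 2 (network and broadcast)
Usable hosts: 131070


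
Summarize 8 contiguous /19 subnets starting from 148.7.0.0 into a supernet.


Original prefix: /19
Number of subnets: 8 = 2^3
New prefix = 19 - 3 = 16
Supernet: 148.7.0.0/16


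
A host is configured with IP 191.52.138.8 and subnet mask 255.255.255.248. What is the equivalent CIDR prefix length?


Binary: 11111111.11111111.11111111.11111000
Count leading 1s
Prefix: /29


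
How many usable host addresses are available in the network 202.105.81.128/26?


Host bits = 32 - 26 = 6
Total addresses = 2^6 = 64
Usable = total - 2 (network and broadcast)
Usable hosts: 62


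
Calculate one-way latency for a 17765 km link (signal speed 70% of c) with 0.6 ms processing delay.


Speed = 0.7 * 3e5 km/s = 210000 km/s
Propagation delay = 17765 / 210000 = 0.0846 s = 84.5952 ms
Processing delay = 0.6 ms
Total one-way latency = 85.1952 ms


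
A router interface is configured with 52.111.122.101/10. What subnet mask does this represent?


/10 means 10 network bits, 22 host bits
Binary: 11111111110000000000000000000000
Mask: 255.192.0.0


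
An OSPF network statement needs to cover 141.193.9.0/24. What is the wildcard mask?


Subnet mask: 255.255.255.0
Wildcard = 255.255.255.255 - subnet mask
255 - 255 = 0
255 - 255 = 0
255 - 255 = 0
255 - 0 = 255
Wildcard: 0.0.0.255


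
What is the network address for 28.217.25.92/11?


IP:   00011100.11011001.00011001.01011100
Mask: 11111111.11100000.00000000.00000000
AND operation:
Net:  00011100.11000000.00000000.00000000
Network: 28.192.0.0/11


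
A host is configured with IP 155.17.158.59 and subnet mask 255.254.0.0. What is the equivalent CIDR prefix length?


Binary: 11111111.11111110.00000000.00000000
Count leading 1s
Prefix: /15


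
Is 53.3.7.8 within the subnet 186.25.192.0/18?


Subnet network: 186.25.192.0
Test IP AND mask: 53.3.0.0
No, 53.3.7.8 is not in 186.25.192.0/18


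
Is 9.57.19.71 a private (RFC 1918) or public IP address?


RFC 1918 private ranges:
  10.0.0.0/8 (10.0.0.0 - 10.255.255.255)
  172.16.0.0/12 (172.16.0.0 - 172.31.255.255)
  192.168.0.0/16 (192.168.0.0 - 192.168.255.255)
Public (not in any RFC 1918 range)


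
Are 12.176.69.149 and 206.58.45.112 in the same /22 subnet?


Mask: 255.255.252.0
12.176.69.149 AND mask = 12.176.68.0
206.58.45.112 AND mask = 206.58.44.0
No, different subnets (12.176.68.0 vs 206.58.44.0)


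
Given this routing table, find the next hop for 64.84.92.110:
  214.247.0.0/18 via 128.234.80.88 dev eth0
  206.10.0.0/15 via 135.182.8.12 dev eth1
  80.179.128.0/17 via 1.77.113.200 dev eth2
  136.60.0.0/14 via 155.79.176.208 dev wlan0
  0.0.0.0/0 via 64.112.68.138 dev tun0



Longest prefix match for 64.84.92.110:
  /18 214.247.0.0: no
  /15 206.10.0.0: no
  /17 80.179.128.0: no
  /14 136.60.0.0: no
  /0 0.0.0.0: MATCH
Selected: next-hop 64.112.68.138 via tun0 (matched /0)


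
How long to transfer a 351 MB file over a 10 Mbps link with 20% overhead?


Effective throughput = 10 * (1 - 20/100) = 8 Mbps
File size in Mb = 351 * 8 = 2808 Mb
Time = 2808 / 8
Time = 351 seconds


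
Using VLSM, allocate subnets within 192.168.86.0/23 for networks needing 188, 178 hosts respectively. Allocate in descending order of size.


188 hosts -> /24 (254 usable): 192.168.86.0/24
178 hosts -> /24 (254 usable): 192.168.87.0/24
Allocation: 192.168.86.0/24 (188 hosts, 254 usable); 192.168.87.0/24 (178 hosts, 254 usable)


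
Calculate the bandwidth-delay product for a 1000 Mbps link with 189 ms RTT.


BDP = bandwidth * RTT
= 1000 Mbps * 189 ms
= 1000 * 1e6 * 189 / 1000 bits
= 189000000 bits
= 23625000 bytes
= 23071.2891 KB
BDP = 189000000 bits (23625000 bytes)


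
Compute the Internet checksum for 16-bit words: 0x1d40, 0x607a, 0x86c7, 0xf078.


Sum all words (with carry folding):
+ 0x1d40 = 0x1d40
+ 0x607a = 0x7dba
+ 0x86c7 = 0x0482
+ 0xf078 = 0xf4fa
One's complement: ~0xf4fa
Checksum = 0x0b05


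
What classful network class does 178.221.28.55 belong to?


First octet: 178
Binary: 10110010
10xxxxxx -> Class B (128-191)
Class B, default mask 255.255.0.0 (/16)


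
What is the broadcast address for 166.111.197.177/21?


Network: 166.111.192.0/21
Host bits = 11
Set all host bits to 1:
Broadcast: 166.111.199.255


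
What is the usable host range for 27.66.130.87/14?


Network: 27.64.0.0
Broadcast: 27.67.255.255
First usable = network + 1
Last usable = broadcast - 1
Range: 27.64.0.1 to 27.67.255.254


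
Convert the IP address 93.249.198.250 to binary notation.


93 = 01011101
249 = 11111001
198 = 11000110
250 = 11111010
Binary: 01011101.11111001.11000110.11111010


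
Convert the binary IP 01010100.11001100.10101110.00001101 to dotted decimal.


01010100 = 84
11001100 = 204
10101110 = 174
00001101 = 13
IP: 84.204.174.13


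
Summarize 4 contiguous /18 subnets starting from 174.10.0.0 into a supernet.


Original prefix: /18
Number of subnets: 4 = 2^2
New prefix = 18 - 2 = 16
Supernet: 174.10.0.0/16


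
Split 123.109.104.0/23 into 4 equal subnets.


New prefix = 23 + 2 = 25
Each subnet has 128 addresses
  123.109.104.0/25
  123.109.104.128/25
  123.109.105.0/25
  123.109.105.128/25
Subnets: 123.109.104.0/25, 123.109.104.128/25, 123.109.105.0/25, 123.109.105.128/25


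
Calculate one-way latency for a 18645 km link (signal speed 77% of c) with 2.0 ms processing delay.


Speed = 0.77 * 3e5 km/s = 231000 km/s
Propagation delay = 18645 / 231000 = 0.0807 s = 80.7143 ms
Processing delay = 2.0 ms
Total one-way latency = 82.7143 ms


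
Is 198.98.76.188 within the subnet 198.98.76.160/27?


Subnet network: 198.98.76.160
Test IP AND mask: 198.98.76.160
Yes, 198.98.76.188 is in 198.98.76.160/27


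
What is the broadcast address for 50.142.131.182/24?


Network: 50.142.131.0/24
Host bits = 8
Set all host bits to 1:
Broadcast: 50.142.131.255


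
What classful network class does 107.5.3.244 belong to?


First octet: 107
Binary: 01101011
0xxxxxxx -> Class A (1-126)
Class A, default mask 255.0.0.0 (/8)


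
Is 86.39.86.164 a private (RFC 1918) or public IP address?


RFC 1918 private ranges:
  10.0.0.0/8 (10.0.0.0 - 10.255.255.255)
  172.16.0.0/12 (172.16.0.0 - 172.31.255.255)
  192.168.0.0/16 (192.168.0.0 - 192.168.255.255)
Public (not in any RFC 1918 range)


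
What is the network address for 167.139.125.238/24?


IP:   10100111.10001011.01111101.11101110
Mask: 11111111.11111111.11111111.00000000
AND operation:
Net:  10100111.10001011.01111101.00000000
Network: 167.139.125.0/24


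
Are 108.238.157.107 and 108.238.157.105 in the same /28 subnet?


Mask: 255.255.255.240
108.238.157.107 AND mask = 108.238.157.96
108.238.157.105 AND mask = 108.238.157.96
Yes, same subnet (108.238.157.96)


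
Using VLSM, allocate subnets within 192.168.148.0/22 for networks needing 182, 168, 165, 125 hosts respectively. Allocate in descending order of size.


182 hosts -> /24 (254 usable): 192.168.148.0/24
168 hosts -> /24 (254 usable): 192.168.149.0/24
165 hosts -> /24 (254 usable): 192.168.150.0/24
125 hosts -> /25 (126 usable): 192.168.151.0/25
Allocation: 192.168.148.0/24 (182 hosts, 254 usable); 192.168.149.0/24 (168 hosts, 254 usable); 192.168.150.0/24 (165 hosts, 254 usable); 192.168.151.0/25 (125 hosts, 126 usable)


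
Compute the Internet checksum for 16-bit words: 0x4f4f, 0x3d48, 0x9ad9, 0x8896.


Sum all words (with carry folding):
+ 0x4f4f = 0x4f4f
+ 0x3d48 = 0x8c97
+ 0x9ad9 = 0x2771
+ 0x8896 = 0xb007
One's complement: ~0xb007
Checksum = 0x4ff8


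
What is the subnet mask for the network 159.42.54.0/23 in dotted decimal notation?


/23 means 23 network bits, 9 host bits
Binary: 11111111111111111111111000000000
Mask: 255.255.254.0


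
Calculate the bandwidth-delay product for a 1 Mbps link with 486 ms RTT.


BDP = bandwidth * RTT
= 1 Mbps * 486 ms
= 1 * 1e6 * 486 / 1000 bits
= 486000 bits
= 60750 bytes
= 59.3262 KB
BDP = 486000 bits (60750 bytes)


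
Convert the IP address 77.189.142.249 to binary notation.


77 = 01001101
189 = 10111101
142 = 10001110
249 = 11111001
Binary: 01001101.10111101.10001110.11111001


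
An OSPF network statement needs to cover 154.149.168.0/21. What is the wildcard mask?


Subnet mask: 255.255.248.0
Wildcard = 255.255.255.255 - subnet mask
255 - 255 = 0
255 - 255 = 0
255 - 248 = 7
255 - 0 = 255
Wildcard: 0.0.7.255


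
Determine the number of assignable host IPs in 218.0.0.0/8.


Host bits = 32 - 8 = 24
Total addresses = 2^24 = 16777216
Usable = total - 2 (network and broadcast)
Usable hosts: 16777214


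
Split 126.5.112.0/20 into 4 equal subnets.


New prefix = 20 + 2 = 22
Each subnet has 1024 addresses
  126.5.112.0/22
  126.5.116.0/22
  126.5.120.0/22
  126.5.124.0/22
Subnets: 126.5.112.0/22, 126.5.116.0/22, 126.5.120.0/22, 126.5.124.0/22


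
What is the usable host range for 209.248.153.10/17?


Network: 209.248.128.0
Broadcast: 209.248.255.255
First usable = network + 1
Last usable = broadcast - 1
Range: 209.248.128.1 to 209.248.255.254


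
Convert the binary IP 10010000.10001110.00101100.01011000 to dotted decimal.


10010000 = 144
10001110 = 142
00101100 = 44
01011000 = 88
IP: 144.142.44.88


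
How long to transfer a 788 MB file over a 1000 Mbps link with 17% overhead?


Effective throughput = 1000 * (1 - 17/100) = 830 Mbps
File size in Mb = 788 * 8 = 6304 Mb
Time = 6304 / 830
Time = 7.5952 seconds


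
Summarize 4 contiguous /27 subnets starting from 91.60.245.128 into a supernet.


Original prefix: /27
Number of subnets: 4 = 2^2
New prefix = 27 - 2 = 25
Supernet: 91.60.245.128/25


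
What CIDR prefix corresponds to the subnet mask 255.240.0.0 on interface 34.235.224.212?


Binary: 11111111.11110000.00000000.00000000
Count leading 1s
Prefix: /12


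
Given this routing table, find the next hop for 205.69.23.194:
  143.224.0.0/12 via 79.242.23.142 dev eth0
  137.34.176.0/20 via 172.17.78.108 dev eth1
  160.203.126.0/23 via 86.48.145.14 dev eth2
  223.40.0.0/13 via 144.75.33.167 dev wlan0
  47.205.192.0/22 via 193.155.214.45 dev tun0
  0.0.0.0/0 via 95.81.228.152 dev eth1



Longest prefix match for 205.69.23.194:
  /12 143.224.0.0: no
  /20 137.34.176.0: no
  /23 160.203.126.0: no
  /13 223.40.0.0: no
  /22 47.205.192.0: no
  /0 0.0.0.0: MATCH
Selected: next-hop 95.81.228.152 via eth1 (matched /0)


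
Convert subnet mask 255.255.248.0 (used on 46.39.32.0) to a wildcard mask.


Subnet mask: 255.255.248.0
Wildcard = 255.255.255.255 - subnet mask
255 - 255 = 0
255 - 255 = 0
255 - 248 = 7
255 - 0 = 255
Wildcard: 0.0.7.255


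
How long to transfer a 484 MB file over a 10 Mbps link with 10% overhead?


Effective throughput = 10 * (1 - 10/100) = 9 Mbps
File size in Mb = 484 * 8 = 3872 Mb
Time = 3872 / 9
Time = 430.2222 seconds


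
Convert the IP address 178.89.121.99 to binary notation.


178 = 10110010
89 = 01011001
121 = 01111001
99 = 01100011
Binary: 10110010.01011001.01111001.01100011


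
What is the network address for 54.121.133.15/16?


IP:   00110110.01111001.10000101.00001111
Mask: 11111111.11111111.00000000.00000000
AND operation:
Net:  00110110.01111001.00000000.00000000
Network: 54.121.0.0/16


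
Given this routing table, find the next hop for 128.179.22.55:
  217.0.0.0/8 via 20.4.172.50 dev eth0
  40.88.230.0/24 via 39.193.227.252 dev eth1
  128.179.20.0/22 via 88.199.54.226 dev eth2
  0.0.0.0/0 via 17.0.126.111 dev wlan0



Longest prefix match for 128.179.22.55:
  /8 217.0.0.0: no
  /24 40.88.230.0: no
  /22 128.179.20.0: MATCH
  /0 0.0.0.0: MATCH
Selected: next-hop 88.199.54.226 via eth2 (matched /22)


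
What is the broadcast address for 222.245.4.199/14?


Network: 222.244.0.0/14
Host bits = 18
Set all host bits to 1:
Broadcast: 222.247.255.255


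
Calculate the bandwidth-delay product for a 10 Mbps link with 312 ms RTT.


BDP = bandwidth * RTT
= 10 Mbps * 312 ms
= 10 * 1e6 * 312 / 1000 bits
= 3120000 bits
= 390000 bytes
= 380.8594 KB
BDP = 3120000 bits (390000 bytes)


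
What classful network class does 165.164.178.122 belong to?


First octet: 165
Binary: 10100101
10xxxxxx -> Class B (128-191)
Class B, default mask 255.255.0.0 (/16)


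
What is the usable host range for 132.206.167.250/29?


Network: 132.206.167.248
Broadcast: 132.206.167.255
First usable = network + 1
Last usable = broadcast - 1
Range: 132.206.167.249 to 132.206.167.254


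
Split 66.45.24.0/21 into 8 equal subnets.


New prefix = 21 + 3 = 24
Each subnet has 256 addresses
  66.45.24.0/24
  66.45.25.0/24
  66.45.26.0/24
  66.45.27.0/24
  66.45.28.0/24
  66.45.29.0/24
  66.45.30.0/24
  66.45.31.0/24
Subnets: 66.45.24.0/24, 66.45.25.0/24, 66.45.26.0/24, 66.45.27.0/24, 66.45.28.0/24, 66.45.29.0/24, 66.45.30.0/24, 66.45.31.0/24


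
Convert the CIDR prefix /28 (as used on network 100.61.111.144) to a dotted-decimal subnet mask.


/28 means 28 network bits, 4 host bits
Binary: 11111111111111111111111111110000
Mask: 255.255.255.240


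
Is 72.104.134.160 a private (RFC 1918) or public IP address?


RFC 1918 private ranges:
  10.0.0.0/8 (10.0.0.0 - 10.255.255.255)
  172.16.0.0/12 (172.16.0.0 - 172.31.255.255)
  192.168.0.0/16 (192.168.0.0 - 192.168.255.255)
Public (not in any RFC 1918 range)


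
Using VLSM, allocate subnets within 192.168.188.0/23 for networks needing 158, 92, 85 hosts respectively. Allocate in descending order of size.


158 hosts -> /24 (254 usable): 192.168.188.0/24
92 hosts -> /25 (126 usable): 192.168.189.0/25
85 hosts -> /25 (126 usable): 192.168.189.128/25
Allocation: 192.168.188.0/24 (158 hosts, 254 usable); 192.168.189.0/25 (92 hosts, 126 usable); 192.168.189.128/25 (85 hosts, 126 usable)


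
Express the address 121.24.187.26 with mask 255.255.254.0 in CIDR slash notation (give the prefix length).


Binary: 11111111.11111111.11111110.00000000
Count leading 1s
Prefix: /23


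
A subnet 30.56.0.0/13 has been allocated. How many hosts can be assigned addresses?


Host bits = 32 - 13 = 19
Total addresses = 2^19 = 524288
Usable = total - 2 (network and broadcast)
Usable hosts: 524286


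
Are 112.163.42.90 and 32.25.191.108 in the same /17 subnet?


Mask: 255.255.128.0
112.163.42.90 AND mask = 112.163.0.0
32.25.191.108 AND mask = 32.25.128.0
No, different subnets (112.163.0.0 vs 32.25.128.0)


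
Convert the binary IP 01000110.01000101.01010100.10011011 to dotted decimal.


01000110 = 70
01000101 = 69
01010100 = 84
10011011 = 155
IP: 70.69.84.155


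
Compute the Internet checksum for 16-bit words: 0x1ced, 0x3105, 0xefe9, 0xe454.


Sum all words (with carry folding):
+ 0x1ced = 0x1ced
+ 0x3105 = 0x4df2
+ 0xefe9 = 0x3ddc
+ 0xe454 = 0x2231
One's complement: ~0x2231
Checksum = 0xddce


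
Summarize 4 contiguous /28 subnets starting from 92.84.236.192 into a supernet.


Original prefix: /28
Number of subnets: 4 = 2^2
New prefix = 28 - 2 = 26
Supernet: 92.84.236.192/26


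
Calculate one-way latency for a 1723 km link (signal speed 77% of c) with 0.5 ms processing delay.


Speed = 0.77 * 3e5 km/s = 231000 km/s
Propagation delay = 1723 / 231000 = 0.0075 s = 7.4589 ms
Processing delay = 0.5 ms
Total one-way latency = 7.9589 ms


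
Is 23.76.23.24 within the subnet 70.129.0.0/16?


Subnet network: 70.129.0.0
Test IP AND mask: 23.76.0.0
No, 23.76.23.24 is not in 70.129.0.0/16


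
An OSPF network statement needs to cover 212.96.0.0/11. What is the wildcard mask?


Subnet mask: 255.224.0.0
Wildcard = 255.255.255.255 - subnet mask
255 - 255 = 0
255 - 224 = 31
255 - 0 = 255
255 - 0 = 255
Wildcard: 0.31.255.255


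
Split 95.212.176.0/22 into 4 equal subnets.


New prefix = 22 + 2 = 24
Each subnet has 256 addresses
  95.212.176.0/24
  95.212.177.0/24
  95.212.178.0/24
  95.212.179.0/24
Subnets: 95.212.176.0/24, 95.212.177.0/24, 95.212.178.0/24, 95.212.179.0/24


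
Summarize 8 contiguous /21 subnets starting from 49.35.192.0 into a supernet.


Original prefix: /21
Number of subnets: 8 = 2^3
New prefix = 21 - 3 = 18
Supernet: 49.35.192.0/18


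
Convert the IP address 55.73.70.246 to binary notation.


55 = 00110111
73 = 01001001
70 = 01000110
246 = 11110110
Binary: 00110111.01001001.01000110.11110110


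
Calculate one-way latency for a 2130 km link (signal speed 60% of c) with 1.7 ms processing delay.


Speed = 0.6 * 3e5 km/s = 180000 km/s
Propagation delay = 2130 / 180000 = 0.0118 s = 11.8333 ms
Processing delay = 1.7 ms
Total one-way latency = 13.5333 ms


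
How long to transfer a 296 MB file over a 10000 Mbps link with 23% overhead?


Effective throughput = 10000 * (1 - 23/100) = 7700 Mbps
File size in Mb = 296 * 8 = 2368 Mb
Time = 2368 / 7700
Time = 0.3075 seconds


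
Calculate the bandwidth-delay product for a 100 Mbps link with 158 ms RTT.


BDP = bandwidth * RTT
= 100 Mbps * 158 ms
= 100 * 1e6 * 158 / 1000 bits
= 15800000 bits
= 1975000 bytes
= 1928.7109 KB
BDP = 15800000 bits (1975000 bytes)


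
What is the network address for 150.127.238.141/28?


IP:   10010110.01111111.11101110.10001101
Mask: 11111111.11111111.11111111.11110000
AND operation:
Net:  10010110.01111111.11101110.10000000
Network: 150.127.238.128/28


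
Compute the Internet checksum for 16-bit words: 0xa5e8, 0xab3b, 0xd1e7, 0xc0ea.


Sum all words (with carry folding):
+ 0xa5e8 = 0xa5e8
+ 0xab3b = 0x5124
+ 0xd1e7 = 0x230c
+ 0xc0ea = 0xe3f6
One's complement: ~0xe3f6
Checksum = 0x1c09


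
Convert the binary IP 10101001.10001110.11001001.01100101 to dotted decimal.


10101001 = 169
10001110 = 142
11001001 = 201
01100101 = 101
IP: 169.142.201.101


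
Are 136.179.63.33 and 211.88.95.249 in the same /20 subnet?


Mask: 255.255.240.0
136.179.63.33 AND mask = 136.179.48.0
211.88.95.249 AND mask = 211.88.80.0
No, different subnets (136.179.48.0 vs 211.88.80.0)


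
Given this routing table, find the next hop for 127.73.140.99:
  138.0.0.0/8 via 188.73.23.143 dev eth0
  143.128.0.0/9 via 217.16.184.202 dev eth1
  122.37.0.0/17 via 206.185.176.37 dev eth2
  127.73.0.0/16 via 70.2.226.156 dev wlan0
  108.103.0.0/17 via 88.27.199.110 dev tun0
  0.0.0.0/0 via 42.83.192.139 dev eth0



Longest prefix match for 127.73.140.99:
  /8 138.0.0.0: no
  /9 143.128.0.0: no
  /17 122.37.0.0: no
  /16 127.73.0.0: MATCH
  /17 108.103.0.0: no
  /0 0.0.0.0: MATCH
Selected: next-hop 70.2.226.156 via wlan0 (matched /16)


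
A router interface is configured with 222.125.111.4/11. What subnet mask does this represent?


/11 means 11 network bits, 21 host bits
Binary: 11111111111000000000000000000000
Mask: 255.224.0.0


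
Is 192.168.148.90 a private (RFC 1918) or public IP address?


RFC 1918 private ranges:
  10.0.0.0/8 (10.0.0.0 - 10.255.255.255)
  172.16.0.0/12 (172.16.0.0 - 172.31.255.255)
  192.168.0.0/16 (192.168.0.0 - 192.168.255.255)
Private (in 192.168.0.0/16)


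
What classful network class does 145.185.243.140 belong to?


First octet: 145
Binary: 10010001
10xxxxxx -> Class B (128-191)
Class B, default mask 255.255.0.0 (/16)


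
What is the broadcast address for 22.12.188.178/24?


Network: 22.12.188.0/24
Host bits = 8
Set all host bits to 1:
Broadcast: 22.12.188.255


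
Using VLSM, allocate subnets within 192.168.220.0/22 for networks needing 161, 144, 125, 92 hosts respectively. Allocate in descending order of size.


161 hosts -> /24 (254 usable): 192.168.220.0/24
144 hosts -> /24 (254 usable): 192.168.221.0/24
125 hosts -> /25 (126 usable): 192.168.222.0/25
92 hosts -> /25 (126 usable): 192.168.222.128/25
Allocation: 192.168.220.0/24 (161 hosts, 254 usable); 192.168.221.0/24 (144 hosts, 254 usable); 192.168.222.0/25 (125 hosts, 126 usable); 192.168.222.128/25 (92 hosts, 126 usable)


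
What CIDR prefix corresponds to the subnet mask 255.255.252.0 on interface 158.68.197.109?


Binary: 11111111.11111111.11111100.00000000
Count leading 1s
Prefix: /22


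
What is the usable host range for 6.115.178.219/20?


Network: 6.115.176.0
Broadcast: 6.115.191.255
First usable = network + 1
Last usable = broadcast - 1
Range: 6.115.176.1 to 6.115.191.254


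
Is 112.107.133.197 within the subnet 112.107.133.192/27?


Subnet network: 112.107.133.192
Test IP AND mask: 112.107.133.192
Yes, 112.107.133.197 is in 112.107.133.192/27


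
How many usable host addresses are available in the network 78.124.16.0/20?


Host bits = 32 - 20 = 12
Total addresses = 2^12 = 4096
Usable = total - 2 (network and broadcast)
Usable hosts: 4094


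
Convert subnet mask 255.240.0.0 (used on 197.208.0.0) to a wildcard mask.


Subnet mask: 255.240.0.0
Wildcard = 255.255.255.255 - subnet mask
255 - 255 = 0
255 - 240 = 15
255 - 0 = 255
255 - 0 = 255
Wildcard: 0.15.255.255


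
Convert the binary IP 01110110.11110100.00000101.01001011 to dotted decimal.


01110110 = 118
11110100 = 244
00000101 = 5
01001011 = 75
IP: 118.244.5.75


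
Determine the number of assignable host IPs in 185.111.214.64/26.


Host bits = 32 - 26 = 6
Total addresses = 2^6 = 64
Usable = total - 2 (network and broadcast)
Usable hosts: 62


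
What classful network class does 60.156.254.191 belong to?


First octet: 60
Binary: 00111100
0xxxxxxx -> Class A (1-126)
Class A, default mask 255.0.0.0 (/8)


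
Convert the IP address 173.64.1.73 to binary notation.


173 = 10101101
64 = 01000000
1 = 00000001
73 = 01001001
Binary: 10101101.01000000.00000001.01001001


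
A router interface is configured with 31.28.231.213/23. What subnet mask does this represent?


/23 means 23 network bits, 9 host bits
Binary: 11111111111111111111111000000000
Mask: 255.255.254.0


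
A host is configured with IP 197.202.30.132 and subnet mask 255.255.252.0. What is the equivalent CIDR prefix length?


Binary: 11111111.11111111.11111100.00000000
Count leading 1s
Prefix: /22


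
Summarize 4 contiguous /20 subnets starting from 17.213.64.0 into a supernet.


Original prefix: /20
Number of subnets: 4 = 2^2
New prefix = 20 - 2 = 18
Supernet: 17.213.64.0/18


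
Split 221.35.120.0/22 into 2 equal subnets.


New prefix = 22 + 1 = 23
Each subnet has 512 addresses
  221.35.120.0/23
  221.35.122.0/23
Subnets: 221.35.120.0/23, 221.35.122.0/23


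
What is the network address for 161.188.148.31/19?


IP:   10100001.10111100.10010100.00011111
Mask: 11111111.11111111.11100000.00000000
AND operation:
Net:  10100001.10111100.10000000.00000000
Network: 161.188.128.0/19


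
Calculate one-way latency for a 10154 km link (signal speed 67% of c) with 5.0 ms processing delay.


Speed = 0.67 * 3e5 km/s = 201000 km/s
Propagation delay = 10154 / 201000 = 0.0505 s = 50.5174 ms
Processing delay = 5.0 ms
Total one-way latency = 55.5174 ms


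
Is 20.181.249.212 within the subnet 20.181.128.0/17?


Subnet network: 20.181.128.0
Test IP AND mask: 20.181.128.0
Yes, 20.181.249.212 is in 20.181.128.0/17


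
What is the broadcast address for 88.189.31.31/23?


Network: 88.189.30.0/23
Host bits = 9
Set all host bits to 1:
Broadcast: 88.189.31.255


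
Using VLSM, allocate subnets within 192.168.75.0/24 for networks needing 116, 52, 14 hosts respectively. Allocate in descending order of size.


116 hosts -> /25 (126 usable): 192.168.75.0/25
52 hosts -> /26 (62 usable): 192.168.75.128/26
14 hosts -> /28 (14 usable): 192.168.75.192/28
Allocation: 192.168.75.0/25 (116 hosts, 126 usable); 192.168.75.128/26 (52 hosts, 62 usable); 192.168.75.192/28 (14 hosts, 14 usable)


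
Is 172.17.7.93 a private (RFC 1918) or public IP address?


RFC 1918 private ranges:
  10.0.0.0/8 (10.0.0.0 - 10.255.255.255)
  172.16.0.0/12 (172.16.0.0 - 172.31.255.255)
  192.168.0.0/16 (192.168.0.0 - 192.168.255.255)
Private (in 172.16.0.0/12)


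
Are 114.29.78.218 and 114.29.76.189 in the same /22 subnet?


Mask: 255.255.252.0
114.29.78.218 AND mask = 114.29.76.0
114.29.76.189 AND mask = 114.29.76.0
Yes, same subnet (114.29.76.0)


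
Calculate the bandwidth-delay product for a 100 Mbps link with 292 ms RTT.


BDP = bandwidth * RTT
= 100 Mbps * 292 ms
= 100 * 1e6 * 292 / 1000 bits
= 29200000 bits
= 3650000 bytes
= 3564.4531 KB
BDP = 29200000 bits (3650000 bytes)


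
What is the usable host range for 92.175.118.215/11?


Network: 92.160.0.0
Broadcast: 92.191.255.255
First usable = network + 1
Last usable = broadcast - 1
Range: 92.160.0.1 to 92.191.255.254


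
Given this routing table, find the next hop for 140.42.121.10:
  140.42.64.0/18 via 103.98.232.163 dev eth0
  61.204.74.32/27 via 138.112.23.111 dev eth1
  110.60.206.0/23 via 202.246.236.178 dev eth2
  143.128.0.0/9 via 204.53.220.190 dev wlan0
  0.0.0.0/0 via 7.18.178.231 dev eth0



Longest prefix match for 140.42.121.10:
  /18 140.42.64.0: MATCH
  /27 61.204.74.32: no
  /23 110.60.206.0: no
  /9 143.128.0.0: no
  /0 0.0.0.0: MATCH
Selected: next-hop 103.98.232.163 via eth0 (matched /18)


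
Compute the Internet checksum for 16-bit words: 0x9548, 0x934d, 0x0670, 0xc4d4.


Sum all words (with carry folding):
+ 0x9548 = 0x9548
+ 0x934d = 0x2896
+ 0x0670 = 0x2f06
+ 0xc4d4 = 0xf3da
One's complement: ~0xf3da
Checksum = 0x0c25


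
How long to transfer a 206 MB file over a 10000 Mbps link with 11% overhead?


Effective throughput = 10000 * (1 - 11/100) = 8900 Mbps
File size in Mb = 206 * 8 = 1648 Mb
Time = 1648 / 8900
Time = 0.1852 seconds


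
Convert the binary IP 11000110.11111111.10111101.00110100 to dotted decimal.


11000110 = 198
11111111 = 255
10111101 = 189
00110100 = 52
IP: 198.255.189.52


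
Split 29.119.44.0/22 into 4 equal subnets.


New prefix = 22 + 2 = 24
Each subnet has 256 addresses
  29.119.44.0/24
  29.119.45.0/24
  29.119.46.0/24
  29.119.47.0/24
Subnets: 29.119.44.0/24, 29.119.45.0/24, 29.119.46.0/24, 29.119.47.0/24


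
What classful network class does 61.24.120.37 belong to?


First octet: 61
Binary: 00111101
0xxxxxxx -> Class A (1-126)
Class A, default mask 255.0.0.0 (/8)


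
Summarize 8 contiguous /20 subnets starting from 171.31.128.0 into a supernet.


Original prefix: /20
Number of subnets: 8 = 2^3
New prefix = 20 - 3 = 17
Supernet: 171.31.128.0/17


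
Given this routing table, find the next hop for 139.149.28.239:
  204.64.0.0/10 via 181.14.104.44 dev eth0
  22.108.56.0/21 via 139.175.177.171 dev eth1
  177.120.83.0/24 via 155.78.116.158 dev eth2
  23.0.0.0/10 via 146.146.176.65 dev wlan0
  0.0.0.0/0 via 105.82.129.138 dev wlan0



Longest prefix match for 139.149.28.239:
  /10 204.64.0.0: no
  /21 22.108.56.0: no
  /24 177.120.83.0: no
  /10 23.0.0.0: no
  /0 0.0.0.0: MATCH
Selected: next-hop 105.82.129.138 via wlan0 (matched /0)


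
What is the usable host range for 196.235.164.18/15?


Network: 196.234.0.0
Broadcast: 196.235.255.255
First usable = network + 1
Last usable = broadcast - 1
Range: 196.234.0.1 to 196.235.255.254


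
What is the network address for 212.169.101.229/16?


IP:   11010100.10101001.01100101.11100101
Mask: 11111111.11111111.00000000.00000000
AND operation:
Net:  11010100.10101001.00000000.00000000
Network: 212.169.0.0/16


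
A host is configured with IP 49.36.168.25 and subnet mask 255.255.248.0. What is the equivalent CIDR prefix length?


Binary: 11111111.11111111.11111000.00000000
Count leading 1s
Prefix: /21


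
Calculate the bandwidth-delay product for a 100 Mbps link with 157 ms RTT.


BDP = bandwidth * RTT
= 100 Mbps * 157 ms
= 100 * 1e6 * 157 / 1000 bits
= 15700000 bits
= 1962500 bytes
= 1916.5039 KB
BDP = 15700000 bits (1962500 bytes)


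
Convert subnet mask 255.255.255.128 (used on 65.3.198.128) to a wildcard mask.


Subnet mask: 255.255.255.128
Wildcard = 255.255.255.255 - subnet mask
255 - 255 = 0
255 - 255 = 0
255 - 255 = 0
255 - 128 = 127
Wildcard: 0.0.0.127


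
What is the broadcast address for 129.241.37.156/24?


Network: 129.241.37.0/24
Host bits = 8
Set all host bits to 1:
Broadcast: 129.241.37.255


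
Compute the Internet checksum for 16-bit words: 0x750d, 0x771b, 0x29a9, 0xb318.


Sum all words (with carry folding):
+ 0x750d = 0x750d
+ 0x771b = 0xec28
+ 0x29a9 = 0x15d2
+ 0xb318 = 0xc8ea
One's complement: ~0xc8ea
Checksum = 0x3715


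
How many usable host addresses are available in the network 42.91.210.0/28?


Host bits = 32 - 28 = 4
Total addresses = 2^4 = 16
Usable = total - 2 (network and broadcast)
Usable hosts: 14


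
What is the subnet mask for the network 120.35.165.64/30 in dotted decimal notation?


/30 means 30 network bits, 2 host bits
Binary: 11111111111111111111111111111100
Mask: 255.255.255.252


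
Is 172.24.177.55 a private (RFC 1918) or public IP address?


RFC 1918 private ranges:
  10.0.0.0/8 (10.0.0.0 - 10.255.255.255)
  172.16.0.0/12 (172.16.0.0 - 172.31.255.255)
  192.168.0.0/16 (192.168.0.0 - 192.168.255.255)
Private (in 172.16.0.0/12)


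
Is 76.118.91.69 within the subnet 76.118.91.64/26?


Subnet network: 76.118.91.64
Test IP AND mask: 76.118.91.64
Yes, 76.118.91.69 is in 76.118.91.64/26


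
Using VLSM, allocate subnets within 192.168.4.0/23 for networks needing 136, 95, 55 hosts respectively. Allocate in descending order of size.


136 hosts -> /24 (254 usable): 192.168.4.0/24
95 hosts -> /25 (126 usable): 192.168.5.0/25
55 hosts -> /26 (62 usable): 192.168.5.128/26
Allocation: 192.168.4.0/24 (136 hosts, 254 usable); 192.168.5.0/25 (95 hosts, 126 usable); 192.168.5.128/26 (55 hosts, 62 usable)


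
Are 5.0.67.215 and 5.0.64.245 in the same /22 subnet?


Mask: 255.255.252.0
5.0.67.215 AND mask = 5.0.64.0
5.0.64.245 AND mask = 5.0.64.0
Yes, same subnet (5.0.64.0)


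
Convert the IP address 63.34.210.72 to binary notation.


63 = 00111111
34 = 00100010
210 = 11010010
72 = 01001000
Binary: 00111111.00100010.11010010.01001000


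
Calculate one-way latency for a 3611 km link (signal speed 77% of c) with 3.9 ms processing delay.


Speed = 0.77 * 3e5 km/s = 231000 km/s
Propagation delay = 3611 / 231000 = 0.0156 s = 15.632 ms
Processing delay = 3.9 ms
Total one-way latency = 19.532 ms


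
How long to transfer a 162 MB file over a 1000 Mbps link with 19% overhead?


Effective throughput = 1000 * (1 - 19/100) = 810 Mbps
File size in Mb = 162 * 8 = 1296 Mb
Time = 1296 / 810
Time = 1.6 seconds


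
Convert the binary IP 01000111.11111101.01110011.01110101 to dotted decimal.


01000111 = 71
11111101 = 253
01110011 = 115
01110101 = 117
IP: 71.253.115.117


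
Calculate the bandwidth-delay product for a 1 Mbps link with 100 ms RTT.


BDP = bandwidth * RTT
= 1 Mbps * 100 ms
= 1 * 1e6 * 100 / 1000 bits
= 100000 bits
= 12500 bytes
= 12.207 KB
BDP = 100000 bits (12500 bytes)


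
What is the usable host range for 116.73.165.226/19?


Network: 116.73.160.0
Broadcast: 116.73.191.255
First usable = network + 1
Last usable = broadcast - 1
Range: 116.73.160.1 to 116.73.191.254


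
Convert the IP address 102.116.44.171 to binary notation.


102 = 01100110
116 = 01110100
44 = 00101100
171 = 10101011
Binary: 01100110.01110100.00101100.10101011


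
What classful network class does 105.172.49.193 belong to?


First octet: 105
Binary: 01101001
0xxxxxxx -> Class A (1-126)
Class A, default mask 255.0.0.0 (/8)


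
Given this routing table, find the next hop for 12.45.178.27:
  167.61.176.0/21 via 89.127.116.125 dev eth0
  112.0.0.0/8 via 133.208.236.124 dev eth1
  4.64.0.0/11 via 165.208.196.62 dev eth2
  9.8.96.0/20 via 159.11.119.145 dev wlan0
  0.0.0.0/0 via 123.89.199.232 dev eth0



Longest prefix match for 12.45.178.27:
  /21 167.61.176.0: no
  /8 112.0.0.0: no
  /11 4.64.0.0: no
  /20 9.8.96.0: no
  /0 0.0.0.0: MATCH
Selected: next-hop 123.89.199.232 via eth0 (matched /0)


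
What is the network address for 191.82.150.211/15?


IP:   10111111.01010010.10010110.11010011
Mask: 11111111.11111110.00000000.00000000
AND operation:
Net:  10111111.01010010.00000000.00000000
Network: 191.82.0.0/15


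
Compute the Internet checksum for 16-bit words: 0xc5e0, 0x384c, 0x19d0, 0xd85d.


Sum all words (with carry folding):
+ 0xc5e0 = 0xc5e0
+ 0x384c = 0xfe2c
+ 0x19d0 = 0x17fd
+ 0xd85d = 0xf05a
One's complement: ~0xf05a
Checksum = 0x0fa5


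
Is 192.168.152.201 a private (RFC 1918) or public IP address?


RFC 1918 private ranges:
  10.0.0.0/8 (10.0.0.0 - 10.255.255.255)
  172.16.0.0/12 (172.16.0.0 - 172.31.255.255)
  192.168.0.0/16 (192.168.0.0 - 192.168.255.255)
Private (in 192.168.0.0/16)


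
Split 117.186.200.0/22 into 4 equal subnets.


New prefix = 22 + 2 = 24
Each subnet has 256 addresses
  117.186.200.0/24
  117.186.201.0/24
  117.186.202.0/24
  117.186.203.0/24
Subnets: 117.186.200.0/24, 117.186.201.0/24, 117.186.202.0/24, 117.186.203.0/24


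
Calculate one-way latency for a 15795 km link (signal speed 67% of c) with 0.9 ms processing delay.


Speed = 0.67 * 3e5 km/s = 201000 km/s
Propagation delay = 15795 / 201000 = 0.0786 s = 78.5821 ms
Processing delay = 0.9 ms
Total one-way latency = 79.4821 ms


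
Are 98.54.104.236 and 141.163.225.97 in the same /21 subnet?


Mask: 255.255.248.0
98.54.104.236 AND mask = 98.54.104.0
141.163.225.97 AND mask = 141.163.224.0
No, different subnets (98.54.104.0 vs 141.163.224.0)


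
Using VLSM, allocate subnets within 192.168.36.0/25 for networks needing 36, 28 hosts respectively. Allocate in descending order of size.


36 hosts -> /26 (62 usable): 192.168.36.0/26
28 hosts -> /27 (30 usable): 192.168.36.64/27
Allocation: 192.168.36.0/26 (36 hosts, 62 usable); 192.168.36.64/27 (28 hosts, 30 usable)


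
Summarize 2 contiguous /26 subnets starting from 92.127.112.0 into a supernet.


Original prefix: /26
Number of subnets: 2 = 2^1
New prefix = 26 - 1 = 25
Supernet: 92.127.112.0/25


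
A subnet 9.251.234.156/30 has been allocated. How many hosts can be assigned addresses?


Host bits = 32 - 30 = 2
Total addresses = 2^2 = 4
Usable = total - 2 (network and broadcast)
Usable hosts: 2


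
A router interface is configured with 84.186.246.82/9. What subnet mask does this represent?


/9 means 9 network bits, 23 host bits
Binary: 11111111100000000000000000000000
Mask: 255.128.0.0


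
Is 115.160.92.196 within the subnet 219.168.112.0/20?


Subnet network: 219.168.112.0
Test IP AND mask: 115.160.80.0
No, 115.160.92.196 is not in 219.168.112.0/20


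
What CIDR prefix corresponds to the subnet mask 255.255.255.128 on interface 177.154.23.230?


Binary: 11111111.11111111.11111111.10000000
Count leading 1s
Prefix: /25


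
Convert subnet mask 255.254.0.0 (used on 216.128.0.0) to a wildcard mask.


Subnet mask: 255.254.0.0
Wildcard = 255.255.255.255 - subnet mask
255 - 255 = 0
255 - 254 = 1
255 - 0 = 255
255 - 0 = 255
Wildcard: 0.1.255.255


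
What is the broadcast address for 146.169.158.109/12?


Network: 146.160.0.0/12
Host bits = 20
Set all host bits to 1:
Broadcast: 146.175.255.255


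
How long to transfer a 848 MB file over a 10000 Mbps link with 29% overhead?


Effective throughput = 10000 * (1 - 29/100) = 7100 Mbps
File size in Mb = 848 * 8 = 6784 Mb
Time = 6784 / 7100
Time = 0.9555 seconds


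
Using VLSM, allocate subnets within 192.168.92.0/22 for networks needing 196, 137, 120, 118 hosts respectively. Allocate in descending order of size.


196 hosts -> /24 (254 usable): 192.168.92.0/24
137 hosts -> /24 (254 usable): 192.168.93.0/24
120 hosts -> /25 (126 usable): 192.168.94.0/25
118 hosts -> /25 (126 usable): 192.168.94.128/25
Allocation: 192.168.92.0/24 (196 hosts, 254 usable); 192.168.93.0/24 (137 hosts, 254 usable); 192.168.94.0/25 (120 hosts, 126 usable); 192.168.94.128/25 (118 hosts, 126 usable)


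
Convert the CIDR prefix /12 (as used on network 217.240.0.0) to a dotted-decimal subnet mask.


/12 means 12 network bits, 20 host bits
Binary: 11111111111100000000000000000000
Mask: 255.240.0.0


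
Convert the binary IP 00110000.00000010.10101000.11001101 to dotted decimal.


00110000 = 48
00000010 = 2
10101000 = 168
11001101 = 205
IP: 48.2.168.205


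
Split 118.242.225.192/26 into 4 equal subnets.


New prefix = 26 + 2 = 28
Each subnet has 16 addresses
  118.242.225.192/28
  118.242.225.208/28
  118.242.225.224/28
  118.242.225.240/28
Subnets: 118.242.225.192/28, 118.242.225.208/28, 118.242.225.224/28, 118.242.225.240/28


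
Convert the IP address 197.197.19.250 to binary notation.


197 = 11000101
197 = 11000101
19 = 00010011
250 = 11111010
Binary: 11000101.11000101.00010011.11111010


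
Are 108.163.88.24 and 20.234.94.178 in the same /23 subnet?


Mask: 255.255.254.0
108.163.88.24 AND mask = 108.163.88.0
20.234.94.178 AND mask = 20.234.94.0
No, different subnets (108.163.88.0 vs 20.234.94.0)


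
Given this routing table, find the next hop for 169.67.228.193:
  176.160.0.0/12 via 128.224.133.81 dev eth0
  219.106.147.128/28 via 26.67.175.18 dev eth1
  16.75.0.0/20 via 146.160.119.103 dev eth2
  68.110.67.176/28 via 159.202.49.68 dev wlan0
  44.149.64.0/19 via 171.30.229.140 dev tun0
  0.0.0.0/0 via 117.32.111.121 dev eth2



Longest prefix match for 169.67.228.193:
  /12 176.160.0.0: no
  /28 219.106.147.128: no
  /20 16.75.0.0: no
  /28 68.110.67.176: no
  /19 44.149.64.0: no
  /0 0.0.0.0: MATCH
Selected: next-hop 117.32.111.121 via eth2 (matched /0)


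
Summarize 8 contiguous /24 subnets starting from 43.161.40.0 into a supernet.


Original prefix: /24
Number of subnets: 8 = 2^3
New prefix = 24 - 3 = 21
Supernet: 43.161.40.0/21


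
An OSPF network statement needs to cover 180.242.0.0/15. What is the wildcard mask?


Subnet mask: 255.254.0.0
Wildcard = 255.255.255.255 - subnet mask
255 - 255 = 0
255 - 254 = 1
255 - 0 = 255
255 - 0 = 255
Wildcard: 0.1.255.255


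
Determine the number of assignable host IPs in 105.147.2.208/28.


Host bits = 32 - 28 = 4
Total addresses = 2^4 = 16
Usable = total - 2 (network and broadcast)
Usable hosts: 14


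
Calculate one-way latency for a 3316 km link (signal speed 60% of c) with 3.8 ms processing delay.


Speed = 0.6 * 3e5 km/s = 180000 km/s
Propagation delay = 3316 / 180000 = 0.0184 s = 18.4222 ms
Processing delay = 3.8 ms
Total one-way latency = 22.2222 ms


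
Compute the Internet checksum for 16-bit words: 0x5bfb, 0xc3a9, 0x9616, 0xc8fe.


Sum all words (with carry folding):
+ 0x5bfb = 0x5bfb
+ 0xc3a9 = 0x1fa5
+ 0x9616 = 0xb5bb
+ 0xc8fe = 0x7eba
One's complement: ~0x7eba
Checksum = 0x8145
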